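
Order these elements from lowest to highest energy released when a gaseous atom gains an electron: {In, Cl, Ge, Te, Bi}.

Cl is in period 3, group 17; Ge is in period 4, group 14; In is in period 5, group 13; Te is in period 5, group 16; Bi is in period 6, group 15.
Atoms with high Z_eff and room in the valence shell (especially the halogens) have the most exothermic electron affinities.
Neither a single period nor a single group — weigh both effects.
Bi > In: the two effects oppose for this pair; the across-period effect wins (91 vs 29 kJ/mol).
Ge > Bi: period and group pull opposite ways; the down-group shift dominates (119 vs 91 kJ/mol).
Te > Ge: the two effects oppose for this pair; the across-period effect wins (190 vs 119 kJ/mol).
Cl > Te: both effects reinforce here, so Cl is clearly the higher of the two.
Tabulated electron affinity (kJ/mol): Cl 349, Ge 119, In 29, Te 190, Bi 91.
So from lowest to highest: In < Bi < Ge < Te < Cl.

In < Bi < Ge < Te < Cl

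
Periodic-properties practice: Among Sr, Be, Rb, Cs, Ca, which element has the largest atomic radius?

Cs

Be is in period 2, group 2; Ca is in period 4, group 2; Rb is in period 5, group 1; Sr is in period 5, group 2; Cs is in period 6, group 1.
Radius decreases left→right (rising Z_eff, same n) and increases top→bottom (higher n).
Neither a single period nor a single group — weigh both effects.
Ca > Be: Ca sits below Be in group 2, so the down-group effect alone puts Ca larger.
Sr > Ca: they share group 2; the group trend gives Sr the larger value.
Rb > Sr: Rb lies to the left of Sr in period 5, so the across-period effect alone puts Rb larger.
Cs > Rb: they share group 1; the group trend gives Cs the larger value.
For reference (pm): Be 102, Ca 171, Rb 210, Sr 185, Cs 232.
The largest atomic radius among these belongs to Cs.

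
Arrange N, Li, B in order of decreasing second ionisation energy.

Li > N > B

The second ionization energy removes an electron from the +1 ion. For each element: N⁺ still has 4 valence electrons; Li⁺ is the bare [He] core; B⁺ still has 2 valence electrons.
Pulling an electron out of a noble-gas core costs far more than removing a remaining valence electron, so Li sits at the high end of IE_2.
Valence configurations: N⁺ [He]2s²2p², B⁺ [He]2s².
Approximate IE_2 values (kJ/mol): N 2856, Li 7298, B 2427.
So the second ionization energies run B < N < Li.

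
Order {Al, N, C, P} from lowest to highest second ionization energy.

After 1 electron has been removed, what remains? Al⁺ still has 2 valence electrons; N⁺ still has 4 valence electrons; C⁺ still has 3 valence electrons; P⁺ still has 4 valence electrons.
All are still removing valence electrons, so compare the +1 ions as you would atoms: IE_2 generally rises across a period (higher Z_eff) and falls down a group (larger shell), subject to the usual subshell exceptions.
Valence configurations: Al⁺ [Ne]3s², N⁺ [He]2s²2p², C⁺ [He]2s²2p¹, P⁺ [Ne]3s²3p².
Tabulated IE_2 (kJ/mol): Al 1817, N 2856, C 2353, P 1907.
Overall IE_2 order: Al < P < C < N.

Al < P < C < N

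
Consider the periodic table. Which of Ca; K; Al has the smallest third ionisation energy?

Al

IE_3 is the cost of taking one more electron from the +2 cation: Ca²⁺ is the bare [Ar] core; K²⁺ is already 1 electron into the core; Al²⁺ still has 1 valence electron.
Core electrons are held far more tightly than valence electrons, so K and Ca top the IE_3 order.
Approximate IE_3 values (kJ/mol): Ca 4912, K 4420, Al 2745.
Putting it together, IE_3: Al < K < Ca.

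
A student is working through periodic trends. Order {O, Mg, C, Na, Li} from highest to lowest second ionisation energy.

The second ionization energy removes an electron from the +1 ion. For each element: O⁺ still has 5 valence electrons; Mg⁺ still has 1 valence electron; C⁺ still has 3 valence electrons; Na⁺ is the bare [Ne] core; Li⁺ is the bare [He] core.
Pulling an electron out of a noble-gas core costs far more than removing a remaining valence electron, so Na and Li sit at the high end of IE_2.
Valence configurations: O⁺ [He]2s²2p³, Mg⁺ [Ne]3s¹, C⁺ [He]2s²2p¹.
Approximate IE_2 values (kJ/mol): O 3388, Mg 1451, C 2353, Na 4562, Li 7298.
Overall IE_2 order: Mg < C < O < Na < Li.

Li, Na, O, C, Mg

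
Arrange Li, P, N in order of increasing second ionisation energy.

The second ionization energy removes an electron from the +1 ion. For each element: Li⁺ is the bare [He] core; P⁺ still has 4 valence electrons; N⁺ still has 4 valence electrons.
Pulling an electron out of a noble-gas core costs far more than removing a remaining valence electron, so Li sits at the high end of IE_2.
Valence configurations: P⁺ [Ne]3s²3p², N⁺ [He]2s²2p².
Tabulated IE_2 (kJ/mol): Li 7298, P 1907, N 2856.
Putting it together, IE_2: P < N < Li.

P < N < Li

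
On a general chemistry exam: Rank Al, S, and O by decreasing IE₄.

Al > O > S

Consider each +3 ion: Al³⁺ is the bare [Ne] core; S³⁺ still has 3 valence electrons; O³⁺ still has 3 valence electrons.
Breaking into a closed-shell core is much more expensive than removing a leftover valence electron — Al has the largest IE_4 here.
Valence configurations: S³⁺ [Ne]3s²3p¹, O³⁺ [He]2s²2p¹.
The numbers (kJ/mol): Al 11577, S 4556, O 7469.
Putting it together, IE_4: S < O < Al.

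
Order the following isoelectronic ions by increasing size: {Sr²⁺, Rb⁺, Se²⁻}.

Sr²⁺ < Rb⁺ < Se²⁻

All of these have 36 electrons, so size is governed by nuclear charge alone: the more protons, the stronger the pull on the same electron cloud, and the smaller the ion.
Nuclear charges: Sr²⁺ (Z=38), Rb⁺ (Z=37), Se²⁻ (Z=34).
Smallest to largest: Sr²⁺ < Rb⁺ < Se²⁻.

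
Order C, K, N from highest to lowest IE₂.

IE_2 is the cost of taking one more electron from the +1 cation: C⁺ still has 3 valence electrons; K⁺ is the bare [Ar] core; N⁺ still has 4 valence electrons.
Core electrons are held far more tightly than valence electrons, so K tops the IE_2 order.
Valence configurations: C⁺ [He]2s²2p¹, N⁺ [He]2s²2p².
The numbers (kJ/mol): C 2353, K 3052, N 2856.
So the second ionization energies run C < N < K.

K, N, C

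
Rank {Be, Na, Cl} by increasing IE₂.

Be < Cl < Na

The second ionization energy removes an electron from the +1 ion. For each element: Be⁺ still has 1 valence electron; Na⁺ is the bare [Ne] core; Cl⁺ still has 6 valence electrons.
Breaking into a closed-shell core is much more expensive than removing a leftover valence electron — Na has the largest IE_2 here.
Valence configurations: Be⁺ [He]2s¹, Cl⁺ [Ne]3s²3p⁴.
Tabulated IE_2 (kJ/mol): Be 1757, Na 4562, Cl 2298.
Overall IE_2 order: Be < Cl < Na.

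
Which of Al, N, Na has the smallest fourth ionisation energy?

N

IE_4 is the cost of taking one more electron from the +3 cation: Al³⁺ is the bare [Ne] core; N³⁺ still has 2 valence electrons; Na³⁺ is already 2 electrons into the core.
Pulling an electron out of a noble-gas core costs far more than removing a remaining valence electron, so Na and Al sit at the high end of IE_4.
Approximate IE_4 values (kJ/mol): Al 11577, N 7475, Na 9543.
Putting it together, IE_4: N < Na < Al.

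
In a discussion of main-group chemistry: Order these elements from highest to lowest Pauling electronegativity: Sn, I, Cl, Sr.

Cl > I > Sn > Sr

Cl is in period 3, group 17; Sr is in period 5, group 2; Sn is in period 5, group 14; I is in period 5, group 17.
Atoms toward the upper right of the periodic table pull bonding electrons most strongly.
Neither a single period nor a single group — weigh both effects.
Sn > Sr: Sn lies to the right of Sr in period 5, so the across-period effect alone puts Sn higher.
I > Sn: both are in period 5; the period trend gives I the larger value.
Cl > I: Cl sits above I in group 17, so the down-group effect alone puts Cl higher.
Tabulated electronegativity (Pauling): Cl 3.16, Sr 0.95, Sn 1.96, I 2.66.
So from highest to lowest: Cl > I > Sn > Sr.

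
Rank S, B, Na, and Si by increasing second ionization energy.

Si, S, B, Na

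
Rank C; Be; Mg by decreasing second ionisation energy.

IE_2 is the cost of taking one more electron from the +1 cation: C⁺ still has 3 valence electrons; Be⁺ still has 1 valence electron; Mg⁺ still has 1 valence electron.
All are still removing valence electrons, so compare the +1 ions as you would atoms: IE_2 generally rises across a period (higher Z_eff) and falls down a group (larger shell), subject to the usual subshell exceptions.
Valence configurations: C⁺ [He]2s²2p¹, Be⁺ [He]2s¹, Mg⁺ [Ne]3s¹.
The numbers (kJ/mol): C 2353, Be 1757, Mg 1451.
Overall IE_2 order: Mg < Be < C.

C, Be, Mg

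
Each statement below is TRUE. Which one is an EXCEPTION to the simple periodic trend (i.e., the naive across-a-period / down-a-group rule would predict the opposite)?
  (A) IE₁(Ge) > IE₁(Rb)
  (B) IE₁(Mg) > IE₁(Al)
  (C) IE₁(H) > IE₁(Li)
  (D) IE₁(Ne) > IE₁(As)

(B)

The general trend: first ionisation energy increases across a period and decreases down a group.
(A) Ge (period 4, group 14) vs Rb (period 5, group 1): the stated order agrees with the simple trend.
(B) Mg (period 3, group 2) vs Al (period 3, group 13): the stated order contradicts the simple trend.
(C) H (period 1, group 1) vs Li (period 2, group 1): the stated order agrees with the simple trend.
(D) Ne (period 2, group 18) vs As (period 4, group 15): the stated order agrees with the simple trend.
The exception is (B): Al's single 3p electron is easier to remove than one from Mg's filled 3s².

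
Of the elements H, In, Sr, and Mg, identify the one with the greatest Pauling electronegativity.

H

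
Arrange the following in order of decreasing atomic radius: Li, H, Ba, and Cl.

Ba > Li > Cl > H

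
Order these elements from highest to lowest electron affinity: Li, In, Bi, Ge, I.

Li is in period 2, group 1; Ge is in period 4, group 14; In is in period 5, group 13; I is in period 5, group 17; Bi is in period 6, group 15.
EA tends to increase across a period and decrease down a group, though the pattern is less regular than for IE or radius.
These span different periods and groups, so the two trends combine.
Li > In: the two effects oppose for this pair; the down-group effect wins (60 vs 29 kJ/mol).
Bi > Li: period and group pull opposite ways; the across-period shift dominates (91 vs 60 kJ/mol).
Ge > Bi: the two effects oppose for this pair; the down-group effect wins (119 vs 91 kJ/mol).
I > Ge: period and group pull opposite ways; the across-period shift dominates (295 vs 119 kJ/mol).
For reference (kJ/mol): Li 60, Ge 119, In 29, I 295, Bi 91.
So from highest to lowest: I > Ge > Bi > Li > In.

I > Ge > Bi > Li > In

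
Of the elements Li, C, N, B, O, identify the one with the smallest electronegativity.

Li

EN rises left→right (higher Z_eff, smaller atoms) and falls top→bottom (larger, more shielded atoms).
All lie in period 2, so electronegativity increases left to right.
The smallest electronegativity among these belongs to Li.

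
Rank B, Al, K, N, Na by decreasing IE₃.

Na > N > K > B > Al

IE_3 is the cost of taking one more electron from the +2 cation: B²⁺ still has 1 valence electron; Al²⁺ still has 1 valence electron; K²⁺ is already 1 electron into the core; N²⁺ still has 3 valence electrons; Na²⁺ is already 1 electron into the core.
Usually core removal costs more than valence removal, but here the competition is close: a tightly held n=2 valence electron can cost more to remove than an n=3 core electron, so the actual values have to decide it.
Valence configurations: B²⁺ [He]2s¹, Al²⁺ [Ne]3s¹, N²⁺ [He]2s²2p¹.
Tabulated IE_3 (kJ/mol): B 3660, Al 2745, K 4420, N 4578, Na 6910.
Hence IE_3: Al < B < K < N < Na.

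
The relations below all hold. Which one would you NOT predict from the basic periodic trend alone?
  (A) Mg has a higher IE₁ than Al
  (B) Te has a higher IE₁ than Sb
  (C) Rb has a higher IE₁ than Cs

(A)

The general trend: IE₁ increases across a period and decreases down a group.
(A) Mg (period 3, group 2) vs Al (period 3, group 13): the stated order contradicts the simple trend.
(B) Te (period 5, group 16) vs Sb (period 5, group 15): the stated order agrees with the simple trend.
(C) Rb (period 5, group 1) vs Cs (period 6, group 1): the stated order agrees with the simple trend.
The exception is (A): Al's single 3p electron is easier to remove than one from Mg's filled 3s².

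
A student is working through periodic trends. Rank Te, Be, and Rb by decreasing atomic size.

Atomic radius shrinks across a period as nuclear charge pulls the same shell inward, and grows down a group as new shells are added.
These span different periods and groups, so the two trends combine.
Te > Be: period and group pull opposite ways; the down-group shift dominates (136 vs 102 pm).
Rb > Te: Rb lies to the left of Te in period 5, so the across-period effect alone puts Rb larger.
Approximate values (pm): Be 102, Rb 210, Te 136.
So from largest to smallest: Rb > Te > Be.

Rb, Te, Be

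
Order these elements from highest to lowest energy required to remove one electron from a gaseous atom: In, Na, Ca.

IE₁ increases left→right with effective nuclear charge and decreases top→bottom as the valence shell moves farther out.
A diagonal step moves right (one effect) and down (the opposite effect) at once.
In > Na: period and group pull opposite ways; the across-period shift dominates (558 vs 496 kJ/mol).
Ca > In: the two effects oppose for this pair; the down-group effect wins (590 vs 558 kJ/mol).
Approximate values (kJ/mol): Na 496, Ca 590, In 558.
So from highest to lowest: Ca > In > Na.

Ca > In > Na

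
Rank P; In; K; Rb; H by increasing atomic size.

H < P < In < K < Rb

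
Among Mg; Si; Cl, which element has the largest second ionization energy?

Cl

Consider each +1 ion: Mg⁺ still has 1 valence electron; Si⁺ still has 3 valence electrons; Cl⁺ still has 6 valence electrons.
All are still removing valence electrons, so compare the +1 ions as you would atoms: IE_2 generally rises across a period (higher Z_eff) and falls down a group (larger shell), subject to the usual subshell exceptions.
Valence configurations: Mg⁺ [Ne]3s¹, Si⁺ [Ne]3s²3p¹, Cl⁺ [Ne]3s²3p⁴.
Tabulated IE_2 (kJ/mol): Mg 1451, Si 1577, Cl 2298.
So the second ionization energies run Mg < Si < Cl.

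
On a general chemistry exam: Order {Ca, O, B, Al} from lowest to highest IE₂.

Ca < Al < B < O

IE_2 is the cost of taking one more electron from the +1 cation: Ca⁺ still has 1 valence electron; O⁺ still has 5 valence electrons; B⁺ still has 2 valence electrons; Al⁺ still has 2 valence electrons.
All are still removing valence electrons, so compare the +1 ions as you would atoms: IE_2 generally rises across a period (higher Z_eff) and falls down a group (larger shell), subject to the usual subshell exceptions.
Valence configurations: Ca⁺ [Ar]4s¹, O⁺ [He]2s²2p³, B⁺ [He]2s², Al⁺ [Ne]3s².
The numbers (kJ/mol): Ca 1145, O 3388, B 2427, Al 1817.
Overall IE_2 order: Ca < Al < B < O.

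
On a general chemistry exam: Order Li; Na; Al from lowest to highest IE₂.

Al < Na < Li

IE_2 is the cost of taking one more electron from the +1 cation: Li⁺ is the bare [He] core; Na⁺ is the bare [Ne] core; Al⁺ still has 2 valence electrons.
Pulling an electron out of a noble-gas core costs far more than removing a remaining valence electron, so Na and Li sit at the high end of IE_2.
The numbers (kJ/mol): Li 7298, Na 4562, Al 1817.
Overall IE_2 order: Al < Na < Li.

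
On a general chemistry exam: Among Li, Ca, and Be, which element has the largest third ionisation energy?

Be

The third ionization energy removes an electron from the +2 ion. For each element: Li²⁺ is already 1 electron into the core; Ca²⁺ is the bare [Ar] core; Be²⁺ is the bare [He] core.
All of these are removing an electron from a noble-gas core or deeper; the smaller core (lower principal quantum number) is held far more tightly, and within a period the higher nuclear charge binds the same core more tightly.
Approximate IE_3 values (kJ/mol): Li 11815, Ca 4912, Be 14849.
Hence IE_3: Ca < Li < Be.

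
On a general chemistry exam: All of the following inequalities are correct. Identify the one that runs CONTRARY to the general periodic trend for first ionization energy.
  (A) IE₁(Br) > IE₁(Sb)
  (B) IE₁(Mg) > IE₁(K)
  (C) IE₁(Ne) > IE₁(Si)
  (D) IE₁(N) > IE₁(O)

The general trend: first ionization energy increases across a period and decreases down a group.
(A) Br (period 4, group 17) vs Sb (period 5, group 15): the stated order agrees with the simple trend.
(B) Mg (period 3, group 2) vs K (period 4, group 1): the stated order agrees with the simple trend.
(C) Ne (period 2, group 18) vs Si (period 3, group 14): the stated order agrees with the simple trend.
(D) N (period 2, group 15) vs O (period 2, group 16): the stated order contradicts the simple trend.
The exception is (D): pairing an electron in O's 2p⁴ costs repulsion energy, so O ionizes more easily than half-filled N (2p³).

(D)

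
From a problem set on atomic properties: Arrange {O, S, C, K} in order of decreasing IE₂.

After 1 electron has been removed, what remains? O⁺ still has 5 valence electrons; S⁺ still has 5 valence electrons; C⁺ still has 3 valence electrons; K⁺ is the bare [Ar] core.
Usually core removal costs more than valence removal, but here the competition is close: a tightly held n=2 valence electron can cost more to remove than an n=3 core electron, so the actual values have to decide it.
Valence configurations: O⁺ [He]2s²2p³, S⁺ [Ne]3s²3p³, C⁺ [He]2s²2p¹.
The numbers (kJ/mol): O 3388, S 2252, C 2353, K 3052.
So the second ionization energies run S < C < K < O.

O, K, C, S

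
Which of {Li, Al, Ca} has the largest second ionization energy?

Li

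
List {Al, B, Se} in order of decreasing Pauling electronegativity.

Se > B > Al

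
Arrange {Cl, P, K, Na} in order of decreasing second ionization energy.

Na > K > Cl > P

The second ionization energy removes an electron from the +1 ion. For each element: Cl⁺ still has 6 valence electrons; P⁺ still has 4 valence electrons; K⁺ is the bare [Ar] core; Na⁺ is the bare [Ne] core.
Breaking into a closed-shell core is much more expensive than removing a leftover valence electron — K and Na have the largest IE_2 here.
Valence configurations: Cl⁺ [Ne]3s²3p⁴, P⁺ [Ne]3s²3p².
The numbers (kJ/mol): Cl 2298, P 1907, K 3052, Na 4562.
Hence IE_2: P < Cl < K < Na.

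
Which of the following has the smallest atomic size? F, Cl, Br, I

F is in period 2, group 17; Cl is in period 3, group 17; Br is in period 4, group 17; I is in period 5, group 17.
Moving right in a period, electrons are added to the same shell under a stronger nuclear pull, so atoms get smaller; moving down, a new shell is opened and atoms get larger.
All are in group 17, so atomic radius increases down the group.
The smallest atomic size among these belongs to F.

F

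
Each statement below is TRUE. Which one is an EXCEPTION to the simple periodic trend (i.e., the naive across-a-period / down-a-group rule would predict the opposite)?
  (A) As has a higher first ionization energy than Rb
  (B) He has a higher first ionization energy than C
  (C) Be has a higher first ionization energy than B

(C)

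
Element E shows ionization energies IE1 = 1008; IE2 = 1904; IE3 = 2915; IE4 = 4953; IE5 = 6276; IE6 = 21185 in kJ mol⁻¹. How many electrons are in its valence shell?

Look for the largest jump between consecutive ionization energies: IE6/IE5 ≈ 3.4, far larger than any earlier ratio.
That jump marks the point where a core electron is being removed. So the atom has 5 valence electrons.

5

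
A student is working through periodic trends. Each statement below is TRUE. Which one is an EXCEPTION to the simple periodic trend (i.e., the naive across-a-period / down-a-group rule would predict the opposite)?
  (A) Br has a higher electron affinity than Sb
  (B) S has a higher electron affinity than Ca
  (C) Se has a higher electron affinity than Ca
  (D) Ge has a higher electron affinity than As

(D)

The general trend: electron affinity increases across a period and decreases down a group.
(A) Br (period 4, group 17) vs Sb (period 5, group 15): the stated order agrees with the simple trend.
(B) S (period 3, group 16) vs Ca (period 4, group 2): the stated order agrees with the simple trend.
(C) Se (period 4, group 16) vs Ca (period 4, group 2): the stated order agrees with the simple trend.
(D) Ge (period 4, group 14) vs As (period 4, group 15): the stated order contradicts the simple trend.
The exception is (D): adding an electron to As's half-filled 4p³ is unfavourable, so Ge (4p²) has the more exothermic EA.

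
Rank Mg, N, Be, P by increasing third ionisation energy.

P, N, Mg, Be

After 2 electrons have been removed, what remains? Mg²⁺ is the bare [Ne] core; N²⁺ still has 3 valence electrons; Be²⁺ is the bare [He] core; P²⁺ still has 3 valence electrons.
Pulling an electron out of a noble-gas core costs far more than removing a remaining valence electron, so Mg and Be sit at the high end of IE_3.
Valence configurations: N²⁺ [He]2s²2p¹, P²⁺ [Ne]3s²3p¹.
Approximate IE_3 values (kJ/mol): Mg 7733, N 4578, Be 14849, P 2914.
Putting it together, IE_3: P < N < Mg < Be.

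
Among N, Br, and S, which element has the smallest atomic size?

N

N is in period 2, group 15; S is in period 3, group 16; Br is in period 4, group 17.
Atomic radius shrinks across a period as nuclear charge pulls the same shell inward, and grows down a group as new shells are added.
These sit on a diagonal, where the across-period and down-group effects partly cancel.
S > N: the two effects oppose for this pair; the down-group effect wins (103 vs 71 pm).
Br > S: period and group pull opposite ways; the down-group shift dominates (114 vs 103 pm).
Approximate values (pm): N 71, S 103, Br 114.
The smallest atomic size among these belongs to N.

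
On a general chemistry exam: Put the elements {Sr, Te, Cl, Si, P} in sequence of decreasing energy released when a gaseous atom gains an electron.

Si is in period 3, group 14; P is in period 3, group 15; Cl is in period 3, group 17; Sr is in period 5, group 2; Te is in period 5, group 16.
Electron affinity generally becomes more exothermic across a period toward the halogens and less exothermic down a group.
Neither a single period nor a single group — weigh both effects.
P > Sr: relative to Sr, both the across-period and down-group shifts push P's electron affinity up.
Si > P: this pair runs against the simple trend — see the exception note.
Te > Si: the two effects oppose for this pair; the across-period effect wins (190 vs 134 kJ/mol).
Cl > Te: relative to Te, both the across-period and down-group shifts push Cl's electron affinity up.
Note the exception: Si has a higher electron affinity than P, contrary to the simple trend — adding an electron to P's half-filled 3p³ is unfavourable, so Si (3p²) has the more exothermic EA.
Tabulated electron affinity (kJ/mol): Si 134, P 72, Cl 349, Sr 5, Te 190.
So from highest to lowest: Cl > Te > Si > P > Sr.

Cl > Te > Si > P > Sr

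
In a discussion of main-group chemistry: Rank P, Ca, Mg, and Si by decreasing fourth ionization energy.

Mg > Ca > P > Si

After 3 electrons have been removed, what remains? P³⁺ still has 2 valence electrons; Ca³⁺ is already 1 electron into the core; Mg³⁺ is already 1 electron into the core; Si³⁺ still has 1 valence electron.
Breaking into a closed-shell core is much more expensive than removing a leftover valence electron — Ca and Mg have the largest IE_4 here.
Valence configurations: P³⁺ [Ne]3s², Si³⁺ [Ne]3s¹.
Approximate IE_4 values (kJ/mol): P 4964, Ca 6491, Mg 10543, Si 4356.
Overall IE_4 order: Si < P < Ca < Mg.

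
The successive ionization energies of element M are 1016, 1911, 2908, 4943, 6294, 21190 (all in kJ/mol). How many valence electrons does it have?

5

Look for the largest jump between consecutive ionization energies: IE6/IE5 ≈ 3.4, far larger than any earlier ratio.
That jump marks the point where a core electron is being removed. So the atom has 5 valence electrons.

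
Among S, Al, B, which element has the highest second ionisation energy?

B

The second ionization energy removes an electron from the +1 ion. For each element: S⁺ still has 5 valence electrons; Al⁺ still has 2 valence electrons; B⁺ still has 2 valence electrons.
All are still removing valence electrons, so compare the +1 ions as you would atoms: IE_2 generally rises across a period (higher Z_eff) and falls down a group (larger shell), subject to the usual subshell exceptions.
Valence configurations: S⁺ [Ne]3s²3p³, Al⁺ [Ne]3s², B⁺ [He]2s².
Approximate IE_2 values (kJ/mol): S 2252, Al 1817, B 2427.
Hence IE_2: Al < S < B.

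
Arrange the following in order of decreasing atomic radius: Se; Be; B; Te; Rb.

Rb > Te > Se > Be > B

Be is in period 2, group 2; B is in period 2, group 13; Se is in period 4, group 16; Rb is in period 5, group 1; Te is in period 5, group 16.
Atomic radius shrinks across a period as nuclear charge pulls the same shell inward, and grows down a group as new shells are added.
Neither a single period nor a single group — weigh both effects.
Be > B: Be lies to the left of B in period 2, so the across-period effect alone puts Be larger.
Se > Be: period and group pull opposite ways; the down-group shift dominates (116 vs 102 pm).
Te > Se: they share group 16; the group trend gives Te the larger value.
Rb > Te: Rb lies to the left of Te in period 5, so the across-period effect alone puts Rb larger.
For reference (pm): Be 102, B 85, Se 116, Rb 210, Te 136.
So from largest to smallest: Rb > Te > Se > Be > B.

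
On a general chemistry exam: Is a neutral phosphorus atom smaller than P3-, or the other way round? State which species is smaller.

Forming P3- adds 3 electrons to P. More electron–electron repulsion in the same shell, with unchanged nuclear charge, lets the cloud expand.
An anion is larger than its parent atom: P3- > P.

P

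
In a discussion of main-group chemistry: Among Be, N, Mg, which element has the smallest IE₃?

N

The third ionization energy removes an electron from the +2 ion. For each element: Be²⁺ is the bare [He] core; N²⁺ still has 3 valence electrons; Mg²⁺ is the bare [Ne] core.
Core electrons are held far more tightly than valence electrons, so Mg and Be top the IE_3 order.
The numbers (kJ/mol): Be 14849, N 4578, Mg 7733.
Putting it together, IE_3: N < Mg < Be.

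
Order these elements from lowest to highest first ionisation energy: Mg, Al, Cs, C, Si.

Cs, Al, Mg, Si, C

C is in period 2, group 14; Mg is in period 3, group 2; Al is in period 3, group 13; Si is in period 3, group 14; Cs is in period 6, group 1.
IE₁ increases left→right with effective nuclear charge and decreases top→bottom as the valence shell moves farther out.
Here both period and group differ, so the two effects have to be weighed against each other.
Al > Cs: both effects reinforce here, so Al is clearly the higher of the two.
Mg > Al: this pair runs against the simple trend — see the exception note.
Si > Mg: Si lies to the right of Mg in period 3, so the across-period effect alone puts Si higher.
C > Si: they share group 14; the group trend gives C the larger value.
Note the exception: Mg has a higher first ionization energy than Al, contrary to the simple trend — Al's single 3p electron is easier to remove than one from Mg's filled 3s².
Tabulated first ionization energy (kJ/mol): C 1086, Mg 738, Al 578, Si 786, Cs 376.
So from lowest to highest: Cs < Al < Mg < Si < C.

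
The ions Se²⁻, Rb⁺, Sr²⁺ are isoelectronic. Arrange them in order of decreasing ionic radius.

All of these have 36 electrons, so size is governed by nuclear charge alone: the more protons, the stronger the pull on the same electron cloud, and the smaller the ion.
Nuclear charges: Sr²⁺ (Z=38), Rb⁺ (Z=37), Se²⁻ (Z=34).
Largest to smallest: Se²⁻ > Rb⁺ > Sr²⁺.

Se²⁻ > Rb⁺ > Sr²⁺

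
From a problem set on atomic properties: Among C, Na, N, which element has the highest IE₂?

Consider each +1 ion: C⁺ still has 3 valence electrons; Na⁺ is the bare [Ne] core; N⁺ still has 4 valence electrons.
Breaking into a closed-shell core is much more expensive than removing a leftover valence electron — Na has the largest IE_2 here.
Valence configurations: C⁺ [He]2s²2p¹, N⁺ [He]2s²2p².
The numbers (kJ/mol): C 2353, Na 4562, N 2856.
Hence IE_2: C < N < Na.

Na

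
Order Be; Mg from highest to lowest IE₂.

IE_2 is the cost of taking one more electron from the +1 cation: Be⁺ still has 1 valence electron; Mg⁺ still has 1 valence electron.
All are still removing valence electrons, so compare the +1 ions as you would atoms: IE_2 generally rises across a period (higher Z_eff) and falls down a group (larger shell), subject to the usual subshell exceptions.
Valence configurations: Be⁺ [He]2s¹, Mg⁺ [Ne]3s¹.
Approximate IE_2 values (kJ/mol): Be 1757, Mg 1451.
Hence IE_2: Mg < Be.

Be > Mg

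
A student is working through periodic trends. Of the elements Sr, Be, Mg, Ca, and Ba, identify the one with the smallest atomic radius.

Be is in period 2, group 2; Mg is in period 3, group 2; Ca is in period 4, group 2; Sr is in period 5, group 2; Ba is in period 6, group 2.
Atomic radius shrinks across a period as nuclear charge pulls the same shell inward, and grows down a group as new shells are added.
All are in group 2, so atomic radius increases down the group.
The smallest atomic radius among these belongs to Be.

Be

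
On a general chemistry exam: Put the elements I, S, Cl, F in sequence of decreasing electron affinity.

Cl > F > I > S

Electron affinity generally becomes more exothermic across a period toward the halogens and less exothermic down a group.
These span different periods and groups, so the two trends combine.
I > S: the two effects oppose for this pair; the across-period effect wins (295 vs 200 kJ/mol).
F > I: they share group 17; the group trend gives F the larger value.
Cl > F: this pair runs against the simple trend — see the exception note.
Note the exception: Cl has a higher electron affinity than F, contrary to the simple trend — F's small 2p subshell makes the incoming electron feel strong e⁻–e⁻ repulsion, so Cl actually releases more energy on gaining an electron.
Tabulated electron affinity (kJ/mol): F 328, S 200, Cl 349, I 295.
So from highest to lowest: Cl > F > I > S.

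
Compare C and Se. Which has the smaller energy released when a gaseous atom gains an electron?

C

C is in period 2, group 14; Se is in period 4, group 16.
Electron affinity generally becomes more exothermic across a period toward the halogens and less exothermic down a group.
Neither a single period nor a single group — weigh both effects.
Se > C: period and group pull opposite ways; the across-period shift dominates (195 vs 122 kJ/mol).
Tabulated electron affinity (kJ/mol): C 122, Se 195.
So C has the smaller energy released when a gaseous atom gains an electron (C < Se).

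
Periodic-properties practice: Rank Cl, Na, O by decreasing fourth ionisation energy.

The fourth ionization energy removes an electron from the +3 ion. For each element: Cl³⁺ still has 4 valence electrons; Na³⁺ is already 2 electrons into the core; O³⁺ still has 3 valence electrons.
Core electrons are held far more tightly than valence electrons, so Na tops the IE_4 order.
Valence configurations: Cl³⁺ [Ne]3s²3p², O³⁺ [He]2s²2p¹.
The numbers (kJ/mol): Cl 5159, Na 9543, O 7469.
Putting it together, IE_4: Cl < O < Na.

Na > O > Cl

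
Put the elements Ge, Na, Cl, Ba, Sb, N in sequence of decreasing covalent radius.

Ba, Na, Sb, Ge, Cl, N

N is in period 2, group 15; Na is in period 3, group 1; Cl is in period 3, group 17; Ge is in period 4, group 14; Sb is in period 5, group 15; Ba is in period 6, group 2.
Moving right in a period, electrons are added to the same shell under a stronger nuclear pull, so atoms get smaller; moving down, a new shell is opened and atoms get larger.
Neither a single period nor a single group — weigh both effects.
Cl > N: period and group pull opposite ways; the down-group shift dominates (99 vs 71 pm).
Ge > Cl: relative to Cl, both the across-period and down-group shifts push Ge's atomic radius up.
Sb > Ge: period and group pull opposite ways; the down-group shift dominates (140 vs 121 pm).
Na > Sb: period and group pull opposite ways; the across-period shift dominates (155 vs 140 pm).
Ba > Na: the two effects oppose for this pair; the down-group effect wins (196 vs 155 pm).
Approximate values (pm): N 71, Na 155, Cl 99, Ge 121, Sb 140, Ba 196.
So from largest to smallest: Ba > Na > Sb > Ge > Cl > N.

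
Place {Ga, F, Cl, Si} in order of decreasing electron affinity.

F is in period 2, group 17; Si is in period 3, group 14; Cl is in period 3, group 17; Ga is in period 4, group 13.
Electron affinity generally becomes more exothermic across a period toward the halogens and less exothermic down a group.
Neither a single period nor a single group — weigh both effects.
Si > Ga: relative to Ga, both the across-period and down-group shifts push Si's electron affinity up.
F > Si: both effects reinforce here, so F is clearly the higher of the two.
Cl > F: this pair runs against the simple trend — see the exception note.
Note the exception: Cl has a higher electron affinity than F, contrary to the simple trend — F's small 2p subshell makes the incoming electron feel strong e⁻–e⁻ repulsion, so Cl actually releases more energy on gaining an electron.
Approximate values (kJ/mol): F 328, Si 134, Cl 349, Ga 29.
So from highest to lowest: Cl > F > Si > Ga.

Cl, F, Si, Ga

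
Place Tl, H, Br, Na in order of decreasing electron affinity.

H is in period 1, group 1; Na is in period 3, group 1; Br is in period 4, group 17; Tl is in period 6, group 13.
Atoms with high Z_eff and room in the valence shell (especially the halogens) have the most exothermic electron affinities.
These span different periods and groups, so the two trends combine.
Na > Tl: the two effects oppose for this pair; the down-group effect wins (53 vs 19 kJ/mol).
H > Na: H sits above Na in group 1, so the down-group effect alone puts H higher.
Br > H: the two effects oppose for this pair; the across-period effect wins (325 vs 73 kJ/mol).
Approximate values (kJ/mol): H 73, Na 53, Br 325, Tl 19.
So from highest to lowest: Br > H > Na > Tl.

Br, H, Na, Tl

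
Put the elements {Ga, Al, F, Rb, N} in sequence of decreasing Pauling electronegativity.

N is in period 2, group 15; F is in period 2, group 17; Al is in period 3, group 13; Ga is in period 4, group 13; Rb is in period 5, group 1.
Electronegativity increases across a period and decreases down a group, tracking effective nuclear charge and atomic size.
Here both period and group differ, so the two effects have to be weighed against each other.
Al > Rb: both effects reinforce here, so Al is clearly the higher of the two.
Ga > Al: this pair runs against the simple trend — see the exception note.
N > Ga: both effects reinforce here, so N is clearly the higher of the two.
F > N: both are in period 2; the period trend gives F the larger value.
Note the exception: Ga has a higher electronegativity than Al, contrary to the simple trend — poor shielding by filled d (and f) subshells raises the heavier element's effective nuclear charge more than the simple down-group trend predicts.
Approximate values (Pauling): N 3.04, F 3.98, Al 1.61, Ga 1.81, Rb 0.82.
So from highest to lowest: F > N > Ga > Al > Rb.

F > N > Ga > Al > Rb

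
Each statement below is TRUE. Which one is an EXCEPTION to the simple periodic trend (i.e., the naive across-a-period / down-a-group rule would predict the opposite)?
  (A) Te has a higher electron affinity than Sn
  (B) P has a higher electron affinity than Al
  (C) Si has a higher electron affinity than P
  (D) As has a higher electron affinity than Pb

The general trend: electron affinity increases across a period and decreases down a group.
(A) Te (period 5, group 16) vs Sn (period 5, group 14): the stated order agrees with the simple trend.
(B) P (period 3, group 15) vs Al (period 3, group 13): the stated order agrees with the simple trend.
(C) Si (period 3, group 14) vs P (period 3, group 15): the stated order contradicts the simple trend.
(D) As (period 4, group 15) vs Pb (period 6, group 14): the stated order agrees with the simple trend.
The exception is (C): adding an electron to P's half-filled 3p³ is unfavourable, so Si (3p²) has the more exothermic EA.

(C)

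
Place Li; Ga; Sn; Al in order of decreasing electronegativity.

Sn, Ga, Al, Li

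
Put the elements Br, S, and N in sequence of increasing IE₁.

S, Br, N

N is in period 2, group 15; S is in period 3, group 16; Br is in period 4, group 17.
First ionization energy rises across a period (greater Z_eff holds electrons more tightly) and falls down a group (valence electrons are farther from the nucleus).
A diagonal step moves right (one effect) and down (the opposite effect) at once.
Br > S: period and group pull opposite ways; the across-period shift dominates (1140 vs 1000 kJ/mol).
N > Br: the two effects oppose for this pair; the down-group effect wins (1402 vs 1140 kJ/mol).
Approximate values (kJ/mol): N 1402, S 1000, Br 1140.
So from lowest to highest: S < Br < N.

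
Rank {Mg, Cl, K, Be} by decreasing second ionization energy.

K > Cl > Be > Mg

The second ionization energy removes an electron from the +1 ion. For each element: Mg⁺ still has 1 valence electron; Cl⁺ still has 6 valence electrons; K⁺ is the bare [Ar] core; Be⁺ still has 1 valence electron.
Breaking into a closed-shell core is much more expensive than removing a leftover valence electron — K has the largest IE_2 here.
Valence configurations: Mg⁺ [Ne]3s¹, Cl⁺ [Ne]3s²3p⁴, Be⁺ [He]2s¹.
Tabulated IE_2 (kJ/mol): Mg 1451, Cl 2298, K 3052, Be 1757.
So the second ionization energies run Mg < Be < Cl < K.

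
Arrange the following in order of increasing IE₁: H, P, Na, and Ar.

Na < P < H < Ar

IE₁ increases left→right with effective nuclear charge and decreases top→bottom as the valence shell moves farther out.
Here both period and group differ, so the two effects have to be weighed against each other.
P > Na: P lies to the right of Na in period 3, so the across-period effect alone puts P higher.
H > P: period and group pull opposite ways; the down-group shift dominates (1312 vs 1012 kJ/mol).
Ar > H: period and group pull opposite ways; the across-period shift dominates (1521 vs 1312 kJ/mol).
For reference (kJ/mol): H 1312, Na 496, P 1012, Ar 1521.
So from lowest to highest: Na < P < H < Ar.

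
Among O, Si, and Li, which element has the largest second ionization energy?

Consider each +1 ion: O⁺ still has 5 valence electrons; Si⁺ still has 3 valence electrons; Li⁺ is the bare [He] core.
Breaking into a closed-shell core is much more expensive than removing a leftover valence electron — Li has the largest IE_2 here.
Valence configurations: O⁺ [He]2s²2p³, Si⁺ [Ne]3s²3p¹.
Tabulated IE_2 (kJ/mol): O 3388, Si 1577, Li 7298.
Hence IE_2: Si < O < Li.

Li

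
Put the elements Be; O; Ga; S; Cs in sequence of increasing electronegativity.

Cs < Be < Ga < S < O

Be is in period 2, group 2; O is in period 2, group 16; S is in period 3, group 16; Ga is in period 4, group 13; Cs is in period 6, group 1.
Smaller atoms with higher effective nuclear charge are more electronegative.
These span different periods and groups, so the two trends combine.
Be > Cs: both effects reinforce here, so Be is clearly the higher of the two.
Ga > Be: the two effects oppose for this pair; the across-period effect wins (1.81 vs 1.57).
S > Ga: both effects reinforce here, so S is clearly the higher of the two.
O > S: O sits above S in group 16, so the down-group effect alone puts O higher.
Tabulated electronegativity (Pauling): Be 1.57, O 3.44, S 2.58, Ga 1.81, Cs 0.79.
So from lowest to highest: Cs < Be < Ga < S < O.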